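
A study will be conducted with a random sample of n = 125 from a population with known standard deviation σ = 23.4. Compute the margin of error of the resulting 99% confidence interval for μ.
Margin of error = 5.39

Margin of error = z* · σ/√n
= 2.576 · 23.4/√125
= 2.576 · 23.4/11.1803
= 5.39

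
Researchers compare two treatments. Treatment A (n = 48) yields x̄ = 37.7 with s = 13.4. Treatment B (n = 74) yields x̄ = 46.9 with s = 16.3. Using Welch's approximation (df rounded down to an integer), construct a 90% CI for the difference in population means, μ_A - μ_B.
(-13.69, -4.71)

Difference: x̄₁ - x̄₂ = -9.20
SE = √(s₁²/n₁ + s₂²/n₂) = √(13.4²/48 + 16.3²/74) = 2.7076
df = 113.31 → 113 (Welch–Satterthwaite, rounded down)
t* = 1.658

CI: -9.20 ± 1.658 · 2.7076 = -9.20 ± 4.49 = (-13.69, -4.71)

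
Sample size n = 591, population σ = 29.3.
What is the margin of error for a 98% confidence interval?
Margin of error = 2.80

Margin of error = z* · σ/√n
= 2.326 · 29.3/√591
= 2.326 · 29.3/24.3105
= 2.80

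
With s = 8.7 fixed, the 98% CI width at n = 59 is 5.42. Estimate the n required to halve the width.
n ≈ 236

CI width ∝ 1/√n
To reduce width by factor 2, need √n to grow by 2 → need 2² = 4 times as many samples.

Current: n = 59, width = 5.42
New: n = 236, width ≈ 2.65

Width reduced by factor of 5.42/2.65 = 2.05.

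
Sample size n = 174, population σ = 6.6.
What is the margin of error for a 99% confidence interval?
Margin of error = 1.29

Margin of error = z* · σ/√n
= 2.576 · 6.6/√174
= 2.576 · 6.6/13.1909
= 1.29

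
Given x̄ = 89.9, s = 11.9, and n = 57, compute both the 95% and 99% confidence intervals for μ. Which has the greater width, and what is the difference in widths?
99% CI is wider by 2.10

df = 56
95% CI: t* = 2.003, (86.74, 93.06), width = 2 · t* · s/√n = 6.31
99% CI: t* = 2.667, (85.70, 94.10), width = 2 · t* · s/√n = 8.41

The 99% CI is wider by 8.41 - 6.31 = 2.10.
Higher confidence requires a wider interval.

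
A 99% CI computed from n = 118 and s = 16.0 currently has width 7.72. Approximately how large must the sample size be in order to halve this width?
n ≈ 472

CI width ∝ 1/√n
To reduce width by factor 2, need √n to grow by 2 → need 2² = 4 times as many samples.

Current: n = 118, width = 7.72
New: n = 472, width ≈ 3.81

Width reduced by factor of 7.72/3.81 = 2.03.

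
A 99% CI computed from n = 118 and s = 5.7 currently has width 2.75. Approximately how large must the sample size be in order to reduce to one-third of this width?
n ≈ 1062

CI width ∝ 1/√n
To reduce width by factor 3, need √n to grow by 3 → need 3² = 9 times as many samples.

Current: n = 118, width = 2.75
New: n = 1062, width ≈ 0.90

Width reduced by factor of 2.75/0.90 = 3.06.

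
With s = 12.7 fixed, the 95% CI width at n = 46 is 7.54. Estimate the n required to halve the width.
n ≈ 184

CI width ∝ 1/√n
To reduce width by factor 2, need √n to grow by 2 → need 2² = 4 times as many samples.

Current: n = 46, width = 7.54
New: n = 184, width ≈ 3.69

Width reduced by factor of 7.54/3.69 = 2.04.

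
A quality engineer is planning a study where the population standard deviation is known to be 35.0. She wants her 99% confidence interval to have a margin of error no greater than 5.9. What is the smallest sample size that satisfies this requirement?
n ≥ 234

For margin E ≤ 5.9:
n ≥ (z* · σ / E)²
n ≥ (2.576 · 35.0 / 5.9)²
n ≥ 233.52

Minimum n = 234 (rounding up)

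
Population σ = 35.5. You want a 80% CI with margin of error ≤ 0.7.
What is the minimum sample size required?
n ≥ 4228

For margin E ≤ 0.7:
n ≥ (z* · σ / E)²
n ≥ (1.282 · 35.5 / 0.7)²
n ≥ 4227.04

Minimum n = 4228 (rounding up)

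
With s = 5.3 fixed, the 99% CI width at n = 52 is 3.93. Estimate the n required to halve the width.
n ≈ 208

CI width ∝ 1/√n
To reduce width by factor 2, need √n to grow by 2 → need 2² = 4 times as many samples.

Current: n = 52, width = 3.93
New: n = 208, width ≈ 1.91

Width reduced by factor of 3.93/1.91 = 2.06.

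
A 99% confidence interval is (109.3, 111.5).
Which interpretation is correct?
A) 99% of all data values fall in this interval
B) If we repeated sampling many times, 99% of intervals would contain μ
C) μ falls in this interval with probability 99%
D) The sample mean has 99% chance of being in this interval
B

A) Wrong — a CI is about the parameter μ, not individual data values.
B) Correct — this is the frequentist long-run coverage interpretation.
C) Wrong — μ is fixed; the randomness lives in the interval, not in μ.
D) Wrong — x̄ is observed and sits in the interval by construction.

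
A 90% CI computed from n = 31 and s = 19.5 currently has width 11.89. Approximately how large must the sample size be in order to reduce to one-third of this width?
n ≈ 279

CI width ∝ 1/√n
To reduce width by factor 3, need √n to grow by 3 → need 3² = 9 times as many samples.

Current: n = 31, width = 11.89
New: n = 279, width ≈ 3.85

Width reduced by factor of 11.89/3.85 = 3.09.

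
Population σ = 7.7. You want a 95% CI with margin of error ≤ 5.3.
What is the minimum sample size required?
n ≥ 9

For margin E ≤ 5.3:
n ≥ (z* · σ / E)²
n ≥ (1.960 · 7.7 / 5.3)²
n ≥ 8.11

Minimum n = 9 (rounding up)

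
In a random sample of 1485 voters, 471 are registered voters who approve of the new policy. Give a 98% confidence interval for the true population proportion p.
(0.289, 0.345)

Proportion CI:
p̂ = 471/1485 = 0.31717
SE = √(p̂(1-p̂)/n) = √(0.31717 · 0.68283 / 1485) = 0.01208

z* = 2.326
Margin = z* · SE = 2.326 · 0.01208 = 0.0281

CI: 0.31717 ± 0.0281 = (0.289, 0.345)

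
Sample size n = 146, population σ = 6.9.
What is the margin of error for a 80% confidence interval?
Margin of error = 0.73

Margin of error = z* · σ/√n
= 1.282 · 6.9/√146
= 1.282 · 6.9/12.0830
= 0.73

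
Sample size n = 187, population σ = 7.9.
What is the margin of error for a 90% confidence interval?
Margin of error = 0.95

Margin of error = z* · σ/√n
= 1.645 · 7.9/√187
= 1.645 · 7.9/13.6748
= 0.95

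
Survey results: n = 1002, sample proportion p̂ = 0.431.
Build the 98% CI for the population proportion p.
(0.395, 0.467)

Proportion CI:
SE = √(p̂(1-p̂)/n) = √(0.431 · 0.569 / 1002) = 0.01564

z* = 2.326
Margin = z* · SE = 2.326 · 0.01564 = 0.0364

CI: 0.431 ± 0.0364 = (0.395, 0.467)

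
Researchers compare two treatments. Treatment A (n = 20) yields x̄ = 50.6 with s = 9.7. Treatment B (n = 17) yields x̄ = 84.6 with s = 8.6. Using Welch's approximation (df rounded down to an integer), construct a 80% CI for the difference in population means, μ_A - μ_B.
(-37.93, -30.07)

Difference: x̄₁ - x̄₂ = -34.00
SE = √(s₁²/n₁ + s₂²/n₂) = √(9.7²/20 + 8.6²/17) = 3.0092
df = 34.92 → 34 (Welch–Satterthwaite, rounded down)
t* = 1.307

CI: -34.00 ± 1.307 · 3.0092 = -34.00 ± 3.93 = (-37.93, -30.07)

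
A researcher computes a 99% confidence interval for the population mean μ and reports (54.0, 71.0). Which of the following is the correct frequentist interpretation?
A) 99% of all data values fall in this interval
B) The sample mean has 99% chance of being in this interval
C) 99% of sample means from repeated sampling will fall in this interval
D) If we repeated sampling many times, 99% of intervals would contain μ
D

A) Wrong — a CI is about the parameter μ, not individual data values.
B) Wrong — x̄ is observed and sits in the interval by construction.
C) Wrong — coverage applies to intervals containing μ, not to future x̄ values.
D) Correct — this is the frequentist long-run coverage interpretation.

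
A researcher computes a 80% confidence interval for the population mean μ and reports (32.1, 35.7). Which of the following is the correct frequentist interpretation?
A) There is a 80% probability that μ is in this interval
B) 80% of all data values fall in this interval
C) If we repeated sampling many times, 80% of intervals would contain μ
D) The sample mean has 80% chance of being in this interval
C

A) Wrong — μ is fixed; the randomness lives in the interval, not in μ.
B) Wrong — a CI is about the parameter μ, not individual data values.
C) Correct — this is the frequentist long-run coverage interpretation.
D) Wrong — x̄ is observed and sits in the interval by construction.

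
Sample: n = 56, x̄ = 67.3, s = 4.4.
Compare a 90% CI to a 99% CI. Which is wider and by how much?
99% CI is wider by 1.17

df = 55
90% CI: t* = 1.673, (66.32, 68.28), width = 2 · t* · s/√n = 1.97
99% CI: t* = 2.668, (65.73, 68.87), width = 2 · t* · s/√n = 3.14

The 99% CI is wider by 3.14 - 1.97 = 1.17.
Higher confidence requires a wider interval.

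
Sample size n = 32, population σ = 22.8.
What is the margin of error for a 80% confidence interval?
Margin of error = 5.17

Margin of error = z* · σ/√n
= 1.282 · 22.8/√32
= 1.282 · 22.8/5.6569
= 5.17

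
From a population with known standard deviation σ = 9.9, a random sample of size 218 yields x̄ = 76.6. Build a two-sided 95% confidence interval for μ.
(75.29, 77.91)

z-interval (σ known):
z* = 1.960 for 95% confidence

Margin of error = z* · σ/√n = 1.960 · 9.9/√218 = 1.31

CI: (76.6 - 1.31, 76.6 + 1.31) = (75.29, 77.91)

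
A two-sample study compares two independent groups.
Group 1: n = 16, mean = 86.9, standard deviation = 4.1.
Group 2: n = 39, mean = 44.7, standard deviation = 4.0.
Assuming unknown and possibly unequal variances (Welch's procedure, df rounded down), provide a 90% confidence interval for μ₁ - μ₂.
(40.14, 44.26)

Difference: x̄₁ - x̄₂ = 42.20
SE = √(s₁²/n₁ + s₂²/n₂) = √(4.1²/16 + 4.0²/39) = 1.2087
df = 27.36 → 27 (Welch–Satterthwaite, rounded down)
t* = 1.703

CI: 42.20 ± 1.703 · 1.2087 = 42.20 ± 2.06 = (40.14, 44.26)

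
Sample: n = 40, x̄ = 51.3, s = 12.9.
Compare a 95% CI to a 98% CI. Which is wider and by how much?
98% CI is wider by 1.65

df = 39
95% CI: t* = 2.023, (47.17, 55.43), width = 2 · t* · s/√n = 8.25
98% CI: t* = 2.426, (46.35, 56.25), width = 2 · t* · s/√n = 9.90

The 98% CI is wider by 9.90 - 8.25 = 1.65.
Higher confidence requires a wider interval.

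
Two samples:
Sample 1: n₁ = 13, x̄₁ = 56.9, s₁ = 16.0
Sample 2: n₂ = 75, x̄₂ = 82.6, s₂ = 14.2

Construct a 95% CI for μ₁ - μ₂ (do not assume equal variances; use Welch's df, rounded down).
(-35.78, -15.62)

Difference: x̄₁ - x̄₂ = -25.70
SE = √(s₁²/n₁ + s₂²/n₂) = √(16.0²/13 + 14.2²/75) = 4.7308
df = 15.45 → 15 (Welch–Satterthwaite, rounded down)
t* = 2.131

CI: -25.70 ± 2.131 · 4.7308 = -25.70 ± 10.08 = (-35.78, -15.62)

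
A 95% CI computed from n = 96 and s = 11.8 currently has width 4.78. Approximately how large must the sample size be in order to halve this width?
n ≈ 384

CI width ∝ 1/√n
To reduce width by factor 2, need √n to grow by 2 → need 2² = 4 times as many samples.

Current: n = 96, width = 4.78
New: n = 384, width ≈ 2.37

Width reduced by factor of 4.78/2.37 = 2.02.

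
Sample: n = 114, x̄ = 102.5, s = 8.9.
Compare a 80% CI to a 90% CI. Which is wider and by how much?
90% CI is wider by 0.61

df = 113
80% CI: t* = 1.289, (101.43, 103.57), width = 2 · t* · s/√n = 2.15
90% CI: t* = 1.658, (101.12, 103.88), width = 2 · t* · s/√n = 2.76

The 90% CI is wider by 2.76 - 2.15 = 0.61.
Higher confidence requires a wider interval.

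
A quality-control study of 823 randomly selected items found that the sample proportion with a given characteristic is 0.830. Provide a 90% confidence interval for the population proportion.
(0.808, 0.852)

Proportion CI:
SE = √(p̂(1-p̂)/n) = √(0.830 · 0.170 / 823) = 0.01309

z* = 1.645
Margin = z* · SE = 1.645 · 0.01309 = 0.0215

CI: 0.830 ± 0.0215 = (0.808, 0.852)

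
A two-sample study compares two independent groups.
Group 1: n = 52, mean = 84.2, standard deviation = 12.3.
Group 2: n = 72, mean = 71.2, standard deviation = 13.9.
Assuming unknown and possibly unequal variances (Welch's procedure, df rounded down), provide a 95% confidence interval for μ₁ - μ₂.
(8.32, 17.68)

Difference: x̄₁ - x̄₂ = 13.00
SE = √(s₁²/n₁ + s₂²/n₂) = √(12.3²/52 + 13.9²/72) = 2.3649
df = 116.98 → 116 (Welch–Satterthwaite, rounded down)
t* = 1.981

CI: 13.00 ± 1.981 · 2.3649 = 13.00 ± 4.68 = (8.32, 17.68)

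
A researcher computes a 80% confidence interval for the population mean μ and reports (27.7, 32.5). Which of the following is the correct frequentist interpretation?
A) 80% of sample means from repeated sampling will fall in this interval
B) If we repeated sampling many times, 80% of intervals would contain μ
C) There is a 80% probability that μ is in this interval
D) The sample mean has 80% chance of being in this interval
B

A) Wrong — coverage applies to intervals containing μ, not to future x̄ values.
B) Correct — this is the frequentist long-run coverage interpretation.
C) Wrong — μ is fixed; the randomness lives in the interval, not in μ.
D) Wrong — x̄ is observed and sits in the interval by construction.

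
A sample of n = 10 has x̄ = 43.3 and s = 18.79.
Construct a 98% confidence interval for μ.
(26.54, 60.06)

t-interval (σ unknown):
df = n - 1 = 9
t* = 2.821 for 98% confidence

Margin of error = t* · s/√n = 2.821 · 18.79/√10 = 16.76

CI: (26.54, 60.06)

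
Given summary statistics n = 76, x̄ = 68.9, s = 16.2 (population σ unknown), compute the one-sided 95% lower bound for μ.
μ ≥ 65.81

Lower bound (one-sided):
t* = 1.665 (one-sided for 95%)
Lower bound = x̄ - t* · s/√n = 68.9 - 1.665 · 16.2/√76 = 65.81

We are 95% confident that μ ≥ 65.81.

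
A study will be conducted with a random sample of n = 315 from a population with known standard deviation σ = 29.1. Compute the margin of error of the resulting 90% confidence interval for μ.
Margin of error = 2.70

Margin of error = z* · σ/√n
= 1.645 · 29.1/√315
= 1.645 · 29.1/17.7482
= 2.70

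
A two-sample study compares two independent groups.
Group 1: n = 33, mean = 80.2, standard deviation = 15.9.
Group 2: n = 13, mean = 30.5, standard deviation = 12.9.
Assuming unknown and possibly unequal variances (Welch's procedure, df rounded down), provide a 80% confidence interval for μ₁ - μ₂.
(43.76, 55.64)

Difference: x̄₁ - x̄₂ = 49.70
SE = √(s₁²/n₁ + s₂²/n₂) = √(15.9²/33 + 12.9²/13) = 4.5235
df = 27.03 → 27 (Welch–Satterthwaite, rounded down)
t* = 1.314

CI: 49.70 ± 1.314 · 4.5235 = 49.70 ± 5.94 = (43.76, 55.64)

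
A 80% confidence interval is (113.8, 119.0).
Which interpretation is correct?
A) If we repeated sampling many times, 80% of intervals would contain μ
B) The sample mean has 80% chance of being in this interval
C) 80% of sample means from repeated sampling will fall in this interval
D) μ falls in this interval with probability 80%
A

A) Correct — this is the frequentist long-run coverage interpretation.
B) Wrong — x̄ is observed and sits in the interval by construction.
C) Wrong — coverage applies to intervals containing μ, not to future x̄ values.
D) Wrong — μ is fixed; the randomness lives in the interval, not in μ.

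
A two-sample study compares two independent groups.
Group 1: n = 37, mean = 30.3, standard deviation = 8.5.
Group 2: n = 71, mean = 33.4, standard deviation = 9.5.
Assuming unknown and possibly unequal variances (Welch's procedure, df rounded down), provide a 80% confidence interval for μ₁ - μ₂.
(-5.42, -0.78)

Difference: x̄₁ - x̄₂ = -3.10
SE = √(s₁²/n₁ + s₂²/n₂) = √(8.5²/37 + 9.5²/71) = 1.7955
df = 80.57 → 80 (Welch–Satterthwaite, rounded down)
t* = 1.292

CI: -3.10 ± 1.292 · 1.7955 = -3.10 ± 2.32 = (-5.42, -0.78)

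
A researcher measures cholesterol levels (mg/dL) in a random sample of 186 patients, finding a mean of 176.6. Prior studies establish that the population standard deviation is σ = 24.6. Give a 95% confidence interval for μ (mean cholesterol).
(173.06, 180.14)

z-interval (σ known):
z* = 1.960 for 95% confidence

Margin of error = z* · σ/√n = 1.960 · 24.6/√186 = 3.54

CI: (176.6 - 3.54, 176.6 + 3.54) = (173.06, 180.14)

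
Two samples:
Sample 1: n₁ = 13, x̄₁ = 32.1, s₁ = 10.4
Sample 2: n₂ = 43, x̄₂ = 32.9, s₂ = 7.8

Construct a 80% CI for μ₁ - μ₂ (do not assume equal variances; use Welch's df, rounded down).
(-4.97, 3.37)

Difference: x̄₁ - x̄₂ = -0.80
SE = √(s₁²/n₁ + s₂²/n₂) = √(10.4²/13 + 7.8²/43) = 3.1201
df = 16.29 → 16 (Welch–Satterthwaite, rounded down)
t* = 1.337

CI: -0.80 ± 1.337 · 3.1201 = -0.80 ± 4.17 = (-4.97, 3.37)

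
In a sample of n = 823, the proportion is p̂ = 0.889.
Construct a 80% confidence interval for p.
(0.875, 0.903)

Proportion CI:
SE = √(p̂(1-p̂)/n) = √(0.889 · 0.111 / 823) = 0.01095

z* = 1.282
Margin = z* · SE = 1.282 · 0.01095 = 0.0140

CI: 0.889 ± 0.0140 = (0.875, 0.903)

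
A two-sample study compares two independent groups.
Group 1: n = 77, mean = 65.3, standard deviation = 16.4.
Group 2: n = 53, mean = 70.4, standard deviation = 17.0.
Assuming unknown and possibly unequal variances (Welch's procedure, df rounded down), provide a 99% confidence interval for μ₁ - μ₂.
(-12.94, 2.74)

Difference: x̄₁ - x̄₂ = -5.10
SE = √(s₁²/n₁ + s₂²/n₂) = √(16.4²/77 + 17.0²/53) = 2.9910
df = 109.28 → 109 (Welch–Satterthwaite, rounded down)
t* = 2.622

CI: -5.10 ± 2.622 · 2.9910 = -5.10 ± 7.84 = (-12.94, 2.74)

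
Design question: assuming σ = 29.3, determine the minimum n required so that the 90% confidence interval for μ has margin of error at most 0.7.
n ≥ 4742

For margin E ≤ 0.7:
n ≥ (z* · σ / E)²
n ≥ (1.645 · 29.3 / 0.7)²
n ≥ 4741.01

Minimum n = 4742 (rounding up)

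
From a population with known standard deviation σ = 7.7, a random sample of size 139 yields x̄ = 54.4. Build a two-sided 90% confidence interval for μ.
(53.33, 55.47)

z-interval (σ known):
z* = 1.645 for 90% confidence

Margin of error = z* · σ/√n = 1.645 · 7.7/√139 = 1.07

CI: (54.4 - 1.07, 54.4 + 1.07) = (53.33, 55.47)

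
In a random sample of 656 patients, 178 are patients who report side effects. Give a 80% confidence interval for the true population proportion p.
(0.249, 0.294)

Proportion CI:
p̂ = 178/656 = 0.27134
SE = √(p̂(1-p̂)/n) = √(0.27134 · 0.72866 / 656) = 0.01736

z* = 1.282
Margin = z* · SE = 1.282 · 0.01736 = 0.0223

CI: 0.27134 ± 0.0223 = (0.249, 0.294)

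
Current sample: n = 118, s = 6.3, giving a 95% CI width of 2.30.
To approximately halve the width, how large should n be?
n ≈ 472

CI width ∝ 1/√n
To reduce width by factor 2, need √n to grow by 2 → need 2² = 4 times as many samples.

Current: n = 118, width = 2.30
New: n = 472, width ≈ 1.14

Width reduced by factor of 2.30/1.14 = 2.02.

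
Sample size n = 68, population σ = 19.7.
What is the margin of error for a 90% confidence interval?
Margin of error = 3.93

Margin of error = z* · σ/√n
= 1.645 · 19.7/√68
= 1.645 · 19.7/8.2462
= 3.93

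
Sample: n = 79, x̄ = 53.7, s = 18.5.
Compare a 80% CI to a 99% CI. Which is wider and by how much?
99% CI is wider by 5.61

df = 78
80% CI: t* = 1.292, (51.01, 56.39), width = 2 · t* · s/√n = 5.38
99% CI: t* = 2.640, (48.21, 59.19), width = 2 · t* · s/√n = 10.99

The 99% CI is wider by 10.99 - 5.38 = 5.61.
Higher confidence requires a wider interval.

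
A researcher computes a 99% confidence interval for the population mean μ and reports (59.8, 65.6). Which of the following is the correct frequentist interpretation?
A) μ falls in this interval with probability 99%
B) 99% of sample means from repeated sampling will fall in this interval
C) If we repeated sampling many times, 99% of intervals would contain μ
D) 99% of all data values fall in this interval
C

A) Wrong — μ is fixed; the randomness lives in the interval, not in μ.
B) Wrong — coverage applies to intervals containing μ, not to future x̄ values.
C) Correct — this is the frequentist long-run coverage interpretation.
D) Wrong — a CI is about the parameter μ, not individual data values.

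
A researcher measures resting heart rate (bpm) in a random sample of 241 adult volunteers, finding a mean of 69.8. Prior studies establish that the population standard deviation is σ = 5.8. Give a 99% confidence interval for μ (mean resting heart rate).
(68.84, 70.76)

z-interval (σ known):
z* = 2.576 for 99% confidence

Margin of error = z* · σ/√n = 2.576 · 5.8/√241 = 0.96

CI: (69.8 - 0.96, 69.8 + 0.96) = (68.84, 70.76)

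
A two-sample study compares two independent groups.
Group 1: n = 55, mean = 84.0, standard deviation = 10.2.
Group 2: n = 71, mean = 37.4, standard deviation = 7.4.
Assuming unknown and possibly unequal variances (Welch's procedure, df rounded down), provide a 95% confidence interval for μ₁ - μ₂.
(43.36, 49.84)

Difference: x̄₁ - x̄₂ = 46.60
SE = √(s₁²/n₁ + s₂²/n₂) = √(10.2²/55 + 7.4²/71) = 1.6318
df = 94.85 → 94 (Welch–Satterthwaite, rounded down)
t* = 1.986

CI: 46.60 ± 1.986 · 1.6318 = 46.60 ± 3.24 = (43.36, 49.84)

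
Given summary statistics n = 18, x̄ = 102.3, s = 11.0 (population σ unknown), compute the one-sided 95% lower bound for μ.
μ ≥ 97.79

Lower bound (one-sided):
t* = 1.740 (one-sided for 95%)
Lower bound = x̄ - t* · s/√n = 102.3 - 1.740 · 11.0/√18 = 97.79

We are 95% confident that μ ≥ 97.79.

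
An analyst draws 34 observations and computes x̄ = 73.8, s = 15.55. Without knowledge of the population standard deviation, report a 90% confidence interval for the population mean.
(69.29, 78.31)

t-interval (σ unknown):
df = n - 1 = 33
t* = 1.692 for 90% confidence

Margin of error = t* · s/√n = 1.692 · 15.55/√34 = 4.51

CI: (69.29, 78.31)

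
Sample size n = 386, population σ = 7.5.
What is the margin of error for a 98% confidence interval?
Margin of error = 0.89

Margin of error = z* · σ/√n
= 2.326 · 7.5/√386
= 2.326 · 7.5/19.6469
= 0.89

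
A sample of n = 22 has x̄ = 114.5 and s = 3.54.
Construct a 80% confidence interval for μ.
(113.50, 115.50)

t-interval (σ unknown):
df = n - 1 = 21
t* = 1.323 for 80% confidence

Margin of error = t* · s/√n = 1.323 · 3.54/√22 = 1.00

CI: (113.50, 115.50)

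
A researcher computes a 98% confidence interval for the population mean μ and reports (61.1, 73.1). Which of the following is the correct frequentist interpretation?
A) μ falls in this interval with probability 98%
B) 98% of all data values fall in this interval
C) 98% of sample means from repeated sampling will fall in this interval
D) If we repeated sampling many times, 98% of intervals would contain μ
D

A) Wrong — μ is fixed; the randomness lives in the interval, not in μ.
B) Wrong — a CI is about the parameter μ, not individual data values.
C) Wrong — coverage applies to intervals containing μ, not to future x̄ values.
D) Correct — this is the frequentist long-run coverage interpretation.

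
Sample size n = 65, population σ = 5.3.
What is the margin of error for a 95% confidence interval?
Margin of error = 1.29

Margin of error = z* · σ/√n
= 1.960 · 5.3/√65
= 1.960 · 5.3/8.0623
= 1.29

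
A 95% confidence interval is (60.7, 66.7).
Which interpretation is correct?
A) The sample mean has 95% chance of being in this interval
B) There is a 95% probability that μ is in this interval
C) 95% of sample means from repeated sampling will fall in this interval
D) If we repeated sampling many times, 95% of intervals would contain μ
D

A) Wrong — x̄ is observed and sits in the interval by construction.
B) Wrong — μ is fixed; the randomness lives in the interval, not in μ.
C) Wrong — coverage applies to intervals containing μ, not to future x̄ values.
D) Correct — this is the frequentist long-run coverage interpretation.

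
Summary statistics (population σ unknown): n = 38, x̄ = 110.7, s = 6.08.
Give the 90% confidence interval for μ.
(109.04, 112.36)

t-interval (σ unknown):
df = n - 1 = 37
t* = 1.687 for 90% confidence

Margin of error = t* · s/√n = 1.687 · 6.08/√38 = 1.66

CI: (109.04, 112.36)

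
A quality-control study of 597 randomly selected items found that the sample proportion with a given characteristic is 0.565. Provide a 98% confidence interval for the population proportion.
(0.518, 0.612)

Proportion CI:
SE = √(p̂(1-p̂)/n) = √(0.565 · 0.435 / 597) = 0.02029

z* = 2.326
Margin = z* · SE = 2.326 · 0.02029 = 0.0472

CI: 0.565 ± 0.0472 = (0.518, 0.612)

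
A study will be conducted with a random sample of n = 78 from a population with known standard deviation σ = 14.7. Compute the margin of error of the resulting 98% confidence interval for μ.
Margin of error = 3.87

Margin of error = z* · σ/√n
= 2.326 · 14.7/√78
= 2.326 · 14.7/8.8318
= 3.87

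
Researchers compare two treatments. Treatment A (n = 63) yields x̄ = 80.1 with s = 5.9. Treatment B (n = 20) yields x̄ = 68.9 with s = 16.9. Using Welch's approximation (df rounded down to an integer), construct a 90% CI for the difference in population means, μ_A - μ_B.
(4.56, 17.84)

Difference: x̄₁ - x̄₂ = 11.20
SE = √(s₁²/n₁ + s₂²/n₂) = √(5.9²/63 + 16.9²/20) = 3.8514
df = 20.49 → 20 (Welch–Satterthwaite, rounded down)
t* = 1.725

CI: 11.20 ± 1.725 · 3.8514 = 11.20 ± 6.64 = (4.56, 17.84)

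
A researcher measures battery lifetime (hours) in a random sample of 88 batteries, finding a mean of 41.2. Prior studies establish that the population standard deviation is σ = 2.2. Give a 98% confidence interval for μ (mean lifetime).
(40.65, 41.75)

z-interval (σ known):
z* = 2.326 for 98% confidence

Margin of error = z* · σ/√n = 2.326 · 2.2/√88 = 0.55

CI: (41.2 - 0.55, 41.2 + 0.55) = (40.65, 41.75)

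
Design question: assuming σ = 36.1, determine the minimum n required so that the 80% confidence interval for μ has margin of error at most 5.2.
n ≥ 80

For margin E ≤ 5.2:
n ≥ (z* · σ / E)²
n ≥ (1.282 · 36.1 / 5.2)²
n ≥ 79.21

Minimum n = 80 (rounding up)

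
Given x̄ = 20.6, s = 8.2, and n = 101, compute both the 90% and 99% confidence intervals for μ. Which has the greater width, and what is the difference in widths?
99% CI is wider by 1.58

df = 100
90% CI: t* = 1.660, (19.25, 21.95), width = 2 · t* · s/√n = 2.71
99% CI: t* = 2.626, (18.46, 22.74), width = 2 · t* · s/√n = 4.29

The 99% CI is wider by 4.29 - 2.71 = 1.58.
Higher confidence requires a wider interval.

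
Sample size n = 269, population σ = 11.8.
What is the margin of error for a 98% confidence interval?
Margin of error = 1.67

Margin of error = z* · σ/√n
= 2.326 · 11.8/√269
= 2.326 · 11.8/16.4012
= 1.67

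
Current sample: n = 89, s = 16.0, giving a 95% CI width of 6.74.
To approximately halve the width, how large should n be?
n ≈ 356

CI width ∝ 1/√n
To reduce width by factor 2, need √n to grow by 2 → need 2² = 4 times as many samples.

Current: n = 89, width = 6.74
New: n = 356, width ≈ 3.34

Width reduced by factor of 6.74/3.34 = 2.02.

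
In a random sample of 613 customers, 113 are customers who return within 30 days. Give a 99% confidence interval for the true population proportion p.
(0.144, 0.225)

Proportion CI:
p̂ = 113/613 = 0.18434
SE = √(p̂(1-p̂)/n) = √(0.18434 · 0.81566 / 613) = 0.01566

z* = 2.576
Margin = z* · SE = 2.576 · 0.01566 = 0.0403

CI: 0.18434 ± 0.0403 = (0.144, 0.225)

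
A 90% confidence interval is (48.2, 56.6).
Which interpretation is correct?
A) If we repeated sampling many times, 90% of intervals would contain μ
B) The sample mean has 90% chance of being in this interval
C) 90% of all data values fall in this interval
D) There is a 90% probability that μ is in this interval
A

A) Correct — this is the frequentist long-run coverage interpretation.
B) Wrong — x̄ is observed and sits in the interval by construction.
C) Wrong — a CI is about the parameter μ, not individual data values.
D) Wrong — μ is fixed; the randomness lives in the interval, not in μ.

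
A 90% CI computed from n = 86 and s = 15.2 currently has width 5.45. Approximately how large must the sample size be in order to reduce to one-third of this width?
n ≈ 774

CI width ∝ 1/√n
To reduce width by factor 3, need √n to grow by 3 → need 3² = 9 times as many samples.

Current: n = 86, width = 5.45
New: n = 774, width ≈ 1.80

Width reduced by factor of 5.45/1.80 = 3.03.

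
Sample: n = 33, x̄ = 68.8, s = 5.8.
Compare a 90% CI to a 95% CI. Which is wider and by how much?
95% CI is wider by 0.69

df = 32
90% CI: t* = 1.694, (67.09, 70.51), width = 2 · t* · s/√n = 3.42
95% CI: t* = 2.037, (66.74, 70.86), width = 2 · t* · s/√n = 4.11

The 95% CI is wider by 4.11 - 3.42 = 0.69.
Higher confidence requires a wider interval.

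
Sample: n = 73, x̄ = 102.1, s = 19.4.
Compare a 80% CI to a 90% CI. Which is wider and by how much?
90% CI is wider by 1.70

df = 72
80% CI: t* = 1.293, (99.16, 105.04), width = 2 · t* · s/√n = 5.87
90% CI: t* = 1.666, (98.32, 105.88), width = 2 · t* · s/√n = 7.57

The 90% CI is wider by 7.57 - 5.87 = 1.70.
Higher confidence requires a wider interval.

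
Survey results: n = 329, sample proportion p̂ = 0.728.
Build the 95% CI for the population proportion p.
(0.680, 0.776)

Proportion CI:
SE = √(p̂(1-p̂)/n) = √(0.728 · 0.272 / 329) = 0.02453

z* = 1.960
Margin = z* · SE = 1.960 · 0.02453 = 0.0481

CI: 0.728 ± 0.0481 = (0.680, 0.776)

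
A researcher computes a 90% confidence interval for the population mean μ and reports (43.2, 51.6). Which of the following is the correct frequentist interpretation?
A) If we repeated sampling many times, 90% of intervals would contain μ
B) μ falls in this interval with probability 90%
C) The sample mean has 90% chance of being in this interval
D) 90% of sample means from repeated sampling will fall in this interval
A

A) Correct — this is the frequentist long-run coverage interpretation.
B) Wrong — μ is fixed; the randomness lives in the interval, not in μ.
C) Wrong — x̄ is observed and sits in the interval by construction.
D) Wrong — coverage applies to intervals containing μ, not to future x̄ values.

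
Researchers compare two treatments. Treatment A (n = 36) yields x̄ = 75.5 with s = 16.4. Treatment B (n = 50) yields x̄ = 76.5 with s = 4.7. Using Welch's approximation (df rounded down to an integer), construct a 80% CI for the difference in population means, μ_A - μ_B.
(-4.67, 2.67)

Difference: x̄₁ - x̄₂ = -1.00
SE = √(s₁²/n₁ + s₂²/n₂) = √(16.4²/36 + 4.7²/50) = 2.8130
df = 39.16 → 39 (Welch–Satterthwaite, rounded down)
t* = 1.304

CI: -1.00 ± 1.304 · 2.8130 = -1.00 ± 3.67 = (-4.67, 2.67)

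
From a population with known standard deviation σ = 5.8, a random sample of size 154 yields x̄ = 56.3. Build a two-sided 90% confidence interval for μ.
(55.53, 57.07)

z-interval (σ known):
z* = 1.645 for 90% confidence

Margin of error = z* · σ/√n = 1.645 · 5.8/√154 = 0.77

CI: (56.3 - 0.77, 56.3 + 0.77) = (55.53, 57.07)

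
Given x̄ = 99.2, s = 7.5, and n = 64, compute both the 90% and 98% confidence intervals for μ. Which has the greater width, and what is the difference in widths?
98% CI is wider by 1.35

df = 63
90% CI: t* = 1.669, (97.64, 100.76), width = 2 · t* · s/√n = 3.13
98% CI: t* = 2.387, (96.96, 101.44), width = 2 · t* · s/√n = 4.48

The 98% CI is wider by 4.48 - 3.13 = 1.35.
Higher confidence requires a wider interval.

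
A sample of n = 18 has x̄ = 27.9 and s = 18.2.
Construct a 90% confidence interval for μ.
(20.44, 35.36)

t-interval (σ unknown):
df = n - 1 = 17
t* = 1.740 for 90% confidence

Margin of error = t* · s/√n = 1.740 · 18.2/√18 = 7.46

CI: (20.44, 35.36)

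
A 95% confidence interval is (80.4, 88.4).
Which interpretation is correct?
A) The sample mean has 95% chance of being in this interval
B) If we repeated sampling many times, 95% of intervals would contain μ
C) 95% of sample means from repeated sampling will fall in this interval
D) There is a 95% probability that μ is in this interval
B

A) Wrong — x̄ is observed and sits in the interval by construction.
B) Correct — this is the frequentist long-run coverage interpretation.
C) Wrong — coverage applies to intervals containing μ, not to future x̄ values.
D) Wrong — μ is fixed; the randomness lives in the interval, not in μ.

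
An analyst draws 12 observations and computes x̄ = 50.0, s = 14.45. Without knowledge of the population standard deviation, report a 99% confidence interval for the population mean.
(37.04, 62.96)

t-interval (σ unknown):
df = n - 1 = 11
t* = 3.106 for 99% confidence

Margin of error = t* · s/√n = 3.106 · 14.45/√12 = 12.96

CI: (37.04, 62.96)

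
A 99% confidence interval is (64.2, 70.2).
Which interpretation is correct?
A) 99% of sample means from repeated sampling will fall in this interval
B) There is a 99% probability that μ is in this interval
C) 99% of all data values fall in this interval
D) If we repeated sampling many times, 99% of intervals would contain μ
D

A) Wrong — coverage applies to intervals containing μ, not to future x̄ values.
B) Wrong — μ is fixed; the randomness lives in the interval, not in μ.
C) Wrong — a CI is about the parameter μ, not individual data values.
D) Correct — this is the frequentist long-run coverage interpretation.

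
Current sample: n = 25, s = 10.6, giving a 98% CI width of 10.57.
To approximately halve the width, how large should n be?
n ≈ 100

CI width ∝ 1/√n
To reduce width by factor 2, need √n to grow by 2 → need 2² = 4 times as many samples.

Current: n = 25, width = 10.57
New: n = 100, width ≈ 5.01

Width reduced by factor of 10.57/5.01 = 2.11.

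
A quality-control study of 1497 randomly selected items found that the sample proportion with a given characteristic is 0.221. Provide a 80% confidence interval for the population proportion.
(0.207, 0.235)

Proportion CI:
SE = √(p̂(1-p̂)/n) = √(0.221 · 0.779 / 1497) = 0.01072

z* = 1.282
Margin = z* · SE = 1.282 · 0.01072 = 0.0137

CI: 0.221 ± 0.0137 = (0.207, 0.235)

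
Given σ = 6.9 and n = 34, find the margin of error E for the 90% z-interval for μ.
Margin of error = 1.95

Margin of error = z* · σ/√n
= 1.645 · 6.9/√34
= 1.645 · 6.9/5.8310
= 1.95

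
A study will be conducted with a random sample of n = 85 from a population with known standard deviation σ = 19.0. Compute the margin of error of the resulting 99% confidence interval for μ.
Margin of error = 5.31

Margin of error = z* · σ/√n
= 2.576 · 19.0/√85
= 2.576 · 19.0/9.2195
= 5.31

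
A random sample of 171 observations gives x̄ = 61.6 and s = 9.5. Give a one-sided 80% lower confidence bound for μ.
μ ≥ 60.99

Lower bound (one-sided):
t* = 0.844 (one-sided for 80%)
Lower bound = x̄ - t* · s/√n = 61.6 - 0.844 · 9.5/√171 = 60.99

We are 80% confident that μ ≥ 60.99.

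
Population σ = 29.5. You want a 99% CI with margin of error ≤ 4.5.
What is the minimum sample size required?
n ≥ 286

For margin E ≤ 4.5:
n ≥ (z* · σ / E)²
n ≥ (2.576 · 29.5 / 4.5)²
n ≥ 285.17

Minimum n = 286 (rounding up)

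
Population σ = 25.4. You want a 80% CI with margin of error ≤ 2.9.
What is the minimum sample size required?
n ≥ 127

For margin E ≤ 2.9:
n ≥ (z* · σ / E)²
n ≥ (1.282 · 25.4 / 2.9)²
n ≥ 126.08

Minimum n = 127 (rounding up)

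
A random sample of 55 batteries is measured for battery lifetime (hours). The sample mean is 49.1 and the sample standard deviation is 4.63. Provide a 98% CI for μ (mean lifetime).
(47.60, 50.60)

t-interval (σ unknown):
df = n - 1 = 54
t* = 2.397 for 98% confidence

Margin of error = t* · s/√n = 2.397 · 4.63/√55 = 1.50

CI: (47.60, 50.60)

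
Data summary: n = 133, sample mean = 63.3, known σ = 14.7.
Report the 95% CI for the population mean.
(60.80, 65.80)

z-interval (σ known):
z* = 1.960 for 95% confidence

Margin of error = z* · σ/√n = 1.960 · 14.7/√133 = 2.50

CI: (63.3 - 2.50, 63.3 + 2.50) = (60.80, 65.80)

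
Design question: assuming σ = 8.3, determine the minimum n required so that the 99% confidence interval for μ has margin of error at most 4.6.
n ≥ 22

For margin E ≤ 4.6:
n ≥ (z* · σ / E)²
n ≥ (2.576 · 8.3 / 4.6)²
n ≥ 21.60

Minimum n = 22 (rounding up)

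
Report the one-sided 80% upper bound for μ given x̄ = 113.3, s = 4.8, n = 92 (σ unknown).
μ ≤ 113.72

Upper bound (one-sided):
t* = 0.846 (one-sided for 80%)
Upper bound = x̄ + t* · s/√n = 113.3 + 0.846 · 4.8/√92 = 113.72

We are 80% confident that μ ≤ 113.72.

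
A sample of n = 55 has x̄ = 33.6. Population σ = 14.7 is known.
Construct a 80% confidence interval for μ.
(31.06, 36.14)

z-interval (σ known):
z* = 1.282 for 80% confidence

Margin of error = z* · σ/√n = 1.282 · 14.7/√55 = 2.54

CI: (33.6 - 2.54, 33.6 + 2.54) = (31.06, 36.14)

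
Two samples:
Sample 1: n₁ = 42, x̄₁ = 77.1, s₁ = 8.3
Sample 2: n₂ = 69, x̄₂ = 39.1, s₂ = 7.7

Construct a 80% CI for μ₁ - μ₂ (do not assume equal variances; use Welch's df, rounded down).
(35.96, 40.04)

Difference: x̄₁ - x̄₂ = 38.00
SE = √(s₁²/n₁ + s₂²/n₂) = √(8.3²/42 + 7.7²/69) = 1.5810
df = 81.69 → 81 (Welch–Satterthwaite, rounded down)
t* = 1.292

CI: 38.00 ± 1.292 · 1.5810 = 38.00 ± 2.04 = (35.96, 40.04)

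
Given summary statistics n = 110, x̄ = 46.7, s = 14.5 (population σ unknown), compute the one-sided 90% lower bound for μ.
μ ≥ 44.92

Lower bound (one-sided):
t* = 1.289 (one-sided for 90%)
Lower bound = x̄ - t* · s/√n = 46.7 - 1.289 · 14.5/√110 = 44.92

We are 90% confident that μ ≥ 44.92.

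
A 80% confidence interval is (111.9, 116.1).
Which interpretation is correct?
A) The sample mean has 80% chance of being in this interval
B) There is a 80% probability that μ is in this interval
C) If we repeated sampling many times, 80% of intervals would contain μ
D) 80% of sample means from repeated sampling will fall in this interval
C

A) Wrong — x̄ is observed and sits in the interval by construction.
B) Wrong — μ is fixed; the randomness lives in the interval, not in μ.
C) Correct — this is the frequentist long-run coverage interpretation.
D) Wrong — coverage applies to intervals containing μ, not to future x̄ values.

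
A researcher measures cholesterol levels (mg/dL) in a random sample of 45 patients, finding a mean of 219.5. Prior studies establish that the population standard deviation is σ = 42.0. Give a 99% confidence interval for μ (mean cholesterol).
(203.37, 235.63)

z-interval (σ known):
z* = 2.576 for 99% confidence

Margin of error = z* · σ/√n = 2.576 · 42.0/√45 = 16.13

CI: (219.5 - 16.13, 219.5 + 16.13) = (203.37, 235.63)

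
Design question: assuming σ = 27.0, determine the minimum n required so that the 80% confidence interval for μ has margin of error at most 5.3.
n ≥ 43

For margin E ≤ 5.3:
n ≥ (z* · σ / E)²
n ≥ (1.282 · 27.0 / 5.3)²
n ≥ 42.65

Minimum n = 43 (rounding up)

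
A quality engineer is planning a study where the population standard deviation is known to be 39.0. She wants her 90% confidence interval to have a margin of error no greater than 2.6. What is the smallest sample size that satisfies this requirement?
n ≥ 609

For margin E ≤ 2.6:
n ≥ (z* · σ / E)²
n ≥ (1.645 · 39.0 / 2.6)²
n ≥ 608.86

Minimum n = 609 (rounding up)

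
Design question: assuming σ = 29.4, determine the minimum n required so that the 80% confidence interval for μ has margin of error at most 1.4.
n ≥ 725

For margin E ≤ 1.4:
n ≥ (z* · σ / E)²
n ≥ (1.282 · 29.4 / 1.4)²
n ≥ 724.79

Minimum n = 725 (rounding up)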